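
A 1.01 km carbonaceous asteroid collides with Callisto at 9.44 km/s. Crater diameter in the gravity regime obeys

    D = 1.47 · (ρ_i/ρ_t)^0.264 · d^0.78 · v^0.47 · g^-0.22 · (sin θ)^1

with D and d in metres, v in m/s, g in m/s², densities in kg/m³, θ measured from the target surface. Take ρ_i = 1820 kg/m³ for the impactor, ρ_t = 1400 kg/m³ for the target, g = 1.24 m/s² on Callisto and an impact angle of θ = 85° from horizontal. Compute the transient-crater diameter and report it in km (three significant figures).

D ≈ 24.4 km

In SI units: d = 1010 m, v = 9440 m/s.
(ρ_i/ρ_t)^0.264 = (1820/1400)^0.264 = 1.072
d^0.78 = 1010^0.78 = 220.5
v^0.47 = 9440^0.47 = 73.83
g^-0.22 = 1.24^-0.22 = 0.9538
(sin 85°)^1 = 0.9962^1 = 0.9962
D = 1.47 × 1.072 × 220.5 × 73.83 × 0.9538 × 0.9962 = 24376 m
   = 24.38 km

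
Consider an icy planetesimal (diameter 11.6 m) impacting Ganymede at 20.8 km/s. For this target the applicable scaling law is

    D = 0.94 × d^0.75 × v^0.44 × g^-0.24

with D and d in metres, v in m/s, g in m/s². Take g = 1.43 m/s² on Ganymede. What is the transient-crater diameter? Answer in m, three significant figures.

In SI units: v = 20800 m/s.
d^0.75 = 11.6^0.75 = 6.286
v^0.44 = 20800^0.44 = 79.42
g^-0.24 = 1.43^-0.24 = 0.9177
D = 0.94 × 6.286 × 79.42 × 0.9177 = 430.7 m

D ≈ 431 m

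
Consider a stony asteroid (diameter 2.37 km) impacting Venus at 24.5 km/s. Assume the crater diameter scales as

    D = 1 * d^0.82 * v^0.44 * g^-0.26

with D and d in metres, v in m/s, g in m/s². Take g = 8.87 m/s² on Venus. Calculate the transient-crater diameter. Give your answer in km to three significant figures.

D ≈ 28.3 km

In SI units: d = 2370 m, v = 24500 m/s.
d^0.82 = 2370^0.82 = 585.2
v^0.44 = 24500^0.44 = 85.36
g^-0.26 = 8.87^-0.26 = 0.5669
D = 1 × 585.2 × 85.36 × 0.5669 = 28318 m
   = 28.32 km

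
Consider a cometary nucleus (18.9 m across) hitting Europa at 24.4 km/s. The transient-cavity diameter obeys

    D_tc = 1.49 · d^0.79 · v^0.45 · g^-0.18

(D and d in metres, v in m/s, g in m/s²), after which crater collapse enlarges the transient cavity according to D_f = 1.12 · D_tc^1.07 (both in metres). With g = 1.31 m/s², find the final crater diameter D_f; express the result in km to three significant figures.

v = 24400 m/s.
d^0.79 = 18.9^0.79 = 10.20
v^0.45 = 24400^0.45 = 94.26
g^-0.18 = 1.31^-0.18 = 0.9526
D_tc = 1.49 × 10.20 × 94.26 × 0.9526 = 1365 m
D_f = 1.12 × (1365)^1.07 = 2534 m
     = 2.534 km

D_f ≈ 2.53 km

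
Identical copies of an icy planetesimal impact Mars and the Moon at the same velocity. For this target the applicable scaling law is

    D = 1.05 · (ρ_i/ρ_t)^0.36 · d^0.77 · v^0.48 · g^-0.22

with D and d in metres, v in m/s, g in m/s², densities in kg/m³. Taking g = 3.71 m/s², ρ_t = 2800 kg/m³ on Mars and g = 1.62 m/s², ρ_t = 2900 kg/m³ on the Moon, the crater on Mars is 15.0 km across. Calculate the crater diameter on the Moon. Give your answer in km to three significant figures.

The impactor-only factors (d, v, ρ_i) cancel in the ratio, leaving D_Moon/D_Mars = (g_Moon/g_Mars)^-0.22 · (ρ_t,Mars/ρ_t,Moon)^0.36.
(1.62/3.71)^-0.22 = 0.4367^-0.22 = 1.200
(2800/2900)^0.36 = 0.9655^0.36 = 0.9874
Ratio = 1.200 × 0.9874 = 1.185
D_Moon = 1.185 × 15.0 km = 17.8 km

D ≈ 17.8 km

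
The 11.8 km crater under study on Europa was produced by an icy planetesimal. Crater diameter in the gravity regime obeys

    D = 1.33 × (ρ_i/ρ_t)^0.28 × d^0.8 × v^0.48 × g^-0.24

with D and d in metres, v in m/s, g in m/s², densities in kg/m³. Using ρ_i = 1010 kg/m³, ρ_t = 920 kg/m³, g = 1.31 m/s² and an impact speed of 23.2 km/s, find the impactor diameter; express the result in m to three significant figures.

Rearranging for d: d = [D / (1.33 · (1010/920)^0.28 · 23200^0.48 · 1.31^-0.24)]^(1/0.8).
D = 11800 m.
(1010/920)^0.28 = 1.026
23200^0.48 = 124.6
1.31^-0.24 = 0.9372
Denominator = 1.33 × 1.026 × 124.6 × 0.9372 = 159.3
D / 159.3 = 11800 / 159.3 = 74.07
d = 74.07^(1/0.8) = 74.07^1.25 = 217.3 m

d ≈ 217 m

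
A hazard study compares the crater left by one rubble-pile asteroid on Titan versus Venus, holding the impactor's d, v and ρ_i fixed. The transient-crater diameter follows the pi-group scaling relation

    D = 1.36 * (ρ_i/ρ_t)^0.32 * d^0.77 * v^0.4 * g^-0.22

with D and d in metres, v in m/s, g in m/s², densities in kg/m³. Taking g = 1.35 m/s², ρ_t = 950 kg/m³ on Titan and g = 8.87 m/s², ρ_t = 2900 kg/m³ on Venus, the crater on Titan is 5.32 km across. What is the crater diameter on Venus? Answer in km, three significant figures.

The impactor-only factors (d, v, ρ_i) cancel in the ratio, leaving D_Venus/D_Titan = (g_Venus/g_Titan)^-0.22 · (ρ_t,Titan/ρ_t,Venus)^0.32.
(8.87/1.35)^-0.22 = 6.570^-0.22 = 0.6609
(950/2900)^0.32 = 0.3276^0.32 = 0.6997
Ratio = 0.6609 × 0.6997 = 0.4624
D_Venus = 0.4624 × 5.32 km = 2.46 km

D ≈ 2.46 km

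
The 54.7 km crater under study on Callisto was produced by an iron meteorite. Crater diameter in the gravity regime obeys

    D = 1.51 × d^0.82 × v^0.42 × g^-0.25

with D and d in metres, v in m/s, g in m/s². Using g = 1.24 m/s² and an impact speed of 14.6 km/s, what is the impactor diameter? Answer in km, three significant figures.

d ≈ 2.85 km

Rearranging for d: d = [D / (1.51 · 14600^0.42 · 1.24^-0.25)]^(1/0.82).
D = 54700 m.
14600^0.42 = 56.11
1.24^-0.25 = 0.9476
Denominator = 1.51 × 56.11 × 0.9476 = 80.29
D / 80.29 = 54700 / 80.29 = 681.3
d = 681.3^(1/0.82) = 681.3^1.2195 = 2853 m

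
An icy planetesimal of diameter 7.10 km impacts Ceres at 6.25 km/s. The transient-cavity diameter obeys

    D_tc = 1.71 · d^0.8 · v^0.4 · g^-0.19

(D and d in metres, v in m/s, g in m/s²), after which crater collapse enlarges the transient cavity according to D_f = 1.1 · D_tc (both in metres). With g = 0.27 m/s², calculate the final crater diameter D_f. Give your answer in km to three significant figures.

In SI: d = 7100 m, v = 6250 m/s.
d^0.8 = 7100^0.8 = 1205
v^0.4 = 6250^0.4 = 32.99
g^-0.19 = 0.27^-0.19 = 1.282
D_tc = 1.71 × 1205 × 32.99 × 1.282 = 87150 m
D_f = 1.1 × 87150 = 95865 m
     = 95.87 km

D_f ≈ 95.9 km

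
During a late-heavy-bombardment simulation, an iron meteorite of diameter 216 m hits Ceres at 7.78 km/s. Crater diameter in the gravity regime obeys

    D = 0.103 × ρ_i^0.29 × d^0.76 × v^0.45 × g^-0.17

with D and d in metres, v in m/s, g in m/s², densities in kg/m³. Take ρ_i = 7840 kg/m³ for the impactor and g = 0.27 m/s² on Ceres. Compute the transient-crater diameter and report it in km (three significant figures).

D ≈ 5.81 km

In SI units: v = 7780 m/s.
ρ_i^0.29 = 7840^0.29 = 13.47
d^0.76 = 216^0.76 = 59.45
v^0.45 = 7780^0.45 = 56.36
g^-0.17 = 0.27^-0.17 = 1.249
D = 0.103 × 13.47 × 59.45 × 56.36 × 1.249 = 5806 m
   = 5.806 km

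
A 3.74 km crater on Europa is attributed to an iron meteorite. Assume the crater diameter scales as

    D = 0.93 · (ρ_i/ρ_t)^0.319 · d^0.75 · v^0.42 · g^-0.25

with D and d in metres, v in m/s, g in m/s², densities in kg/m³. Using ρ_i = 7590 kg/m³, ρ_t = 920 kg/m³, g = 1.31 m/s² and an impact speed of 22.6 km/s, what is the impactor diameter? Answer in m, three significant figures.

d ≈ 104 m

Rearranging for d: d = [D / (0.93 · (7590/920)^0.319 · 22600^0.42 · 1.31^-0.25)]^(1/0.75).
D = 3740 m.
(7590/920)^0.319 = 1.960
22600^0.42 = 67.41
1.31^-0.25 = 0.9347
Denominator = 0.93 × 1.960 × 67.41 × 0.9347 = 114.9
D / 114.9 = 3740 / 114.9 = 32.55
d = 32.55^(1/0.75) = 32.55^1.3333 = 103.9 m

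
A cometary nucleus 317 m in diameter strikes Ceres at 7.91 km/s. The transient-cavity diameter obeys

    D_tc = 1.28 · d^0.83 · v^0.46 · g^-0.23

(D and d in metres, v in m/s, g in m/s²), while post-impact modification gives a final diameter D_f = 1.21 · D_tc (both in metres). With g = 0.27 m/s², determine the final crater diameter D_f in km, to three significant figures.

D_f ≈ 15.5 km

v = 7910 m/s.
d^0.83 = 317^0.83 = 119.1
v^0.46 = 7910^0.46 = 62.11
g^-0.23 = 0.27^-0.23 = 1.351
D_tc = 1.28 × 119.1 × 62.11 × 1.351 = 12790 m
D_f = 1.21 × 12790 = 15476 m
     = 15.48 km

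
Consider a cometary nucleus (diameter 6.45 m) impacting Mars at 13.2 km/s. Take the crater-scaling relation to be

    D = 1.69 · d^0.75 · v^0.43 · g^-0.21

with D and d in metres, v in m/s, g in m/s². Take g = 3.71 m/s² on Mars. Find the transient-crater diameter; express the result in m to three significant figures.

D ≈ 307 m

In SI units: v = 13200 m/s.
d^0.75 = 6.45^0.75 = 4.047
v^0.43 = 13200^0.43 = 59.14
g^-0.21 = 3.71^-0.21 = 0.7593
D = 1.69 × 4.047 × 59.14 × 0.7593 = 307.1 m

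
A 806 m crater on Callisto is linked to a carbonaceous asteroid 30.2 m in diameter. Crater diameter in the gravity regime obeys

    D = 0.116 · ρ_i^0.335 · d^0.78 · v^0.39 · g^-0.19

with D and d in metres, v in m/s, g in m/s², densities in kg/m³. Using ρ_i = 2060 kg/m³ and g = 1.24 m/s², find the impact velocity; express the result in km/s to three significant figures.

v ≈ 12.3 km/s

Rearranging for v: v = [D / (0.116 · 2060^0.335 · 30.2^0.78 · 1.24^-0.19)]^(1/0.39).
2060^0.335 = 12.89
30.2^0.78 = 14.27
1.24^-0.19 = 0.9600
Denominator = 0.116 × 12.89 × 14.27 × 0.9600 = 20.48
D / 20.48 = 806 / 20.48 = 39.36
v = 39.36^(1/0.39) = 39.36^2.5641 = 12299 m/s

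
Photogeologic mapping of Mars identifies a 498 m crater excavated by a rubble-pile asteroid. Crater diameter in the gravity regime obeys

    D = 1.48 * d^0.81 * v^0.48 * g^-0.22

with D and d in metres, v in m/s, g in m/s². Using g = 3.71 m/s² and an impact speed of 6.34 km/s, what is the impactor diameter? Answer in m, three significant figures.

Rearranging for d: d = [D / (1.48 · 6340^0.48 · 3.71^-0.22)]^(1/0.81).
6340^0.48 = 66.83
3.71^-0.22 = 0.7494
Denominator = 1.48 × 66.83 × 0.7494 = 74.12
D / 74.12 = 498 / 74.12 = 6.719
d = 6.719^(1/0.81) = 6.719^1.2346 = 10.50 m

d ≈ 10.5 m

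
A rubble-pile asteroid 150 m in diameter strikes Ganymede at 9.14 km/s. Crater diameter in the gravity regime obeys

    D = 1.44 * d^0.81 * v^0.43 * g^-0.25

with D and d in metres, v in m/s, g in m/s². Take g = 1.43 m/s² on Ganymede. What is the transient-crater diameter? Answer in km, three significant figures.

D ≈ 3.85 km

In SI units: v = 9140 m/s.
d^0.81 = 150^0.81 = 57.89
v^0.43 = 9140^0.43 = 50.49
g^-0.25 = 1.43^-0.25 = 0.9145
D = 1.44 × 57.89 × 50.49 × 0.9145 = 3849 m
   = 3.849 km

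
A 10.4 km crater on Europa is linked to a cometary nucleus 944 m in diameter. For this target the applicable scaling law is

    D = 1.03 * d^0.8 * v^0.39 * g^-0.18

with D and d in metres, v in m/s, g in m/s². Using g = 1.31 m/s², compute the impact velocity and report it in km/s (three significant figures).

v ≈ 16.5 km/s

Rearranging for v: v = [D / (1.03 · 944^0.8 · 1.31^-0.18)]^(1/0.39).
D = 10400 m.
944^0.8 = 239.9
1.31^-0.18 = 0.9526
Denominator = 1.03 × 239.9 × 0.9526 = 235.4
D / 235.4 = 10400 / 235.4 = 44.18
v = 44.18^(1/0.39) = 44.18^2.5641 = 16540 m/s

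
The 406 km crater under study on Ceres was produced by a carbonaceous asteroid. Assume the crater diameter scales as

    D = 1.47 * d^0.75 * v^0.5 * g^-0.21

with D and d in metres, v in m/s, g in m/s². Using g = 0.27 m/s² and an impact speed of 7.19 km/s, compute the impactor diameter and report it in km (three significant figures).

d ≈ 33.5 km

Rearranging for d: d = [D / (1.47 · 7190^0.5 · 0.27^-0.21)]^(1/0.75).
D = 406000 m.
7190^0.5 = 84.79
0.27^-0.21 = 1.316
Denominator = 1.47 × 84.79 × 1.316 = 164.0
D / 164.0 = 406000 / 164.0 = 2476
d = 2476^(1/0.75) = 2476^1.3333 = 33488 m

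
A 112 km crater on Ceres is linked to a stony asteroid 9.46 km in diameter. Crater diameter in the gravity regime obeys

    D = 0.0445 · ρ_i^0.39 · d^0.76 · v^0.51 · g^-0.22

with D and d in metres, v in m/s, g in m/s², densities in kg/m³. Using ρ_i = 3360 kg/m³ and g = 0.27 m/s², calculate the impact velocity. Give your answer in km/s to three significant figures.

v ≈ 4.83 km/s

Rearranging for v: v = [D / (0.0445 · 3360^0.39 · 9460^0.76 · 0.27^-0.22)]^(1/0.51).
D = 112000 m.
3360^0.39 = 23.73
9460^0.76 = 1051
0.27^-0.22 = 1.334
Denominator = 0.0445 × 23.73 × 1051 × 1.334 = 1481
D / 1481 = 112000 / 1481 = 75.62
v = 75.62^(1/0.51) = 75.62^1.9608 = 4826 m/s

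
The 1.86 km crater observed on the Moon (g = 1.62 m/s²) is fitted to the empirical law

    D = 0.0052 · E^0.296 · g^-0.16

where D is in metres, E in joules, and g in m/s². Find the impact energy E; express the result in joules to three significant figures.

Rearranging: E = [D / (0.0052 · g^-0.16)]^(1/0.296).
D = 1860 m.
g^-0.16 = 1.62^-0.16 = 0.9257
D / (0.0052 × 0.9257) = 1860 / (4.814 × 10^-3) = 3.864 × 10^5
E = (3.864 × 10^5)^3.3784 = 7.503 × 10^18 J

E ≈ 7.50 × 10^18 J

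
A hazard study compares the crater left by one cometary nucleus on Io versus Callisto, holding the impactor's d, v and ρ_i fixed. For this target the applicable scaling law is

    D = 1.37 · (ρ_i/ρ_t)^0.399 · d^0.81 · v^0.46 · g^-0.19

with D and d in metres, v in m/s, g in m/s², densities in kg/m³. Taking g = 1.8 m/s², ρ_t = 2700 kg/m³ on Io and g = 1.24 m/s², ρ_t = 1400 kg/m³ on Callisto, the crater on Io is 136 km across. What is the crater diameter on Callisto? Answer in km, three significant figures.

The impactor-only factors (d, v, ρ_i) cancel in the ratio, leaving D_Callisto/D_Io = (g_Callisto/g_Io)^-0.19 · (ρ_t,Io/ρ_t,Callisto)^0.399.
(1.24/1.8)^-0.19 = 0.6889^-0.19 = 1.073
(2700/1400)^0.399 = 1.929^0.399 = 1.300
Ratio = 1.073 × 1.300 = 1.395
D_Callisto = 1.395 × 136 km = 190 km

D ≈ 190 km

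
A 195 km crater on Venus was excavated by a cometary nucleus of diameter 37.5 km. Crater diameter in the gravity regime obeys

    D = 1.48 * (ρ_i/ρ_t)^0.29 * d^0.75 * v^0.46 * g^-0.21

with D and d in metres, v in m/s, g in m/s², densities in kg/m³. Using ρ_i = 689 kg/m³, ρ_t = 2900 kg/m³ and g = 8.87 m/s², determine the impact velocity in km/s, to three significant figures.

v ≈ 31.5 km/s

Rearranging for v: v = [D / (1.48 · (689/2900)^0.29 · 37500^0.75 · 8.87^-0.21)]^(1/0.46).
D = 195000 m.
(689/2900)^0.29 = 0.6592
37500^0.75 = 2695
8.87^-0.21 = 0.6323
Denominator = 1.48 × 0.6592 × 2695 × 0.6323 = 1662
D / 1662 = 195000 / 1662 = 117.3
v = 117.3^(1/0.46) = 117.3^2.1739 = 31510 m/s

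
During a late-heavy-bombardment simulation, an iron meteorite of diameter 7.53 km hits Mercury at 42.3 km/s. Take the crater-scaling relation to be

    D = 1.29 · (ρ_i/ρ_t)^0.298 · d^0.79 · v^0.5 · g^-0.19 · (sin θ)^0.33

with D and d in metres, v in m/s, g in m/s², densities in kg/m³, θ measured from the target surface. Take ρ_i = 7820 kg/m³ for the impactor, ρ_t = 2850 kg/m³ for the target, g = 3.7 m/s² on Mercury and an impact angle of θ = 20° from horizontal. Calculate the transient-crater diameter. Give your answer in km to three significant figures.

In SI units: d = 7530 m, v = 42300 m/s.
(ρ_i/ρ_t)^0.298 = (7820/2850)^0.298 = 1.351
d^0.79 = 7530^0.79 = 1155
v^0.5 = 42300^0.5 = 205.7
g^-0.19 = 3.7^-0.19 = 0.7799
(sin 20°)^0.33 = 0.3420^0.33 = 0.7018
D = 1.29 × 1.351 × 1155 × 205.7 × 0.7799 × 0.7018 = 2.266 × 10^5 m
   = 226.6 km

D ≈ 227 km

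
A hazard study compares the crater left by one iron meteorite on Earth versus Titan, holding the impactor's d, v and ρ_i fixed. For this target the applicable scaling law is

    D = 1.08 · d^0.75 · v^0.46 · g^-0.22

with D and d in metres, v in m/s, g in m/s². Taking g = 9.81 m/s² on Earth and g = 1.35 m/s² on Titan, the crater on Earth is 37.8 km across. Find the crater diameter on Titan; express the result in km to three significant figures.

D ≈ 58.5 km

All impactor-dependent factors cancel in the ratio, leaving D_Titan/D_Earth = (g_Titan/g_Earth)^-0.22.
(1.35/9.81)^-0.22 = 0.1376^-0.22 = 1.547
D_Titan = 1.547 × 37.8 km = 58.5 km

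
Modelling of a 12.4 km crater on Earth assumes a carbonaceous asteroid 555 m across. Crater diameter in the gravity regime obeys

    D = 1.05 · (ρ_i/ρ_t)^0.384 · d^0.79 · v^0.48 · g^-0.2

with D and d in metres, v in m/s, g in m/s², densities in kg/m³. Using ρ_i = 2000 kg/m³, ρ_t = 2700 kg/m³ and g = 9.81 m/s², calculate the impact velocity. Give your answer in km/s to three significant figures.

v ≈ 30.5 km/s

Rearranging for v: v = [D / (1.05 · (2000/2700)^0.384 · 555^0.79 · 9.81^-0.2)]^(1/0.48).
D = 12400 m.
(2000/2700)^0.384 = 0.8912
555^0.79 = 147.2
9.81^-0.2 = 0.6334
Denominator = 1.05 × 0.8912 × 147.2 × 0.6334 = 87.25
D / 87.25 = 12400 / 87.25 = 142.1
v = 142.1^(1/0.48) = 142.1^2.0833 = 30514 m/s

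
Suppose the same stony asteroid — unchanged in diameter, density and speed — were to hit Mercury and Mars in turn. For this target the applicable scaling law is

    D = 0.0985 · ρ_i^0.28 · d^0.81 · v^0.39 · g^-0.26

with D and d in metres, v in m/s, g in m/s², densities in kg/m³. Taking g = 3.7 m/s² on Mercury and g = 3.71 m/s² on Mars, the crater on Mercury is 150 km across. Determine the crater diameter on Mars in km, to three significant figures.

All impactor-dependent factors cancel in the ratio, leaving D_Mars/D_Mercury = (g_Mars/g_Mercury)^-0.26.
(3.71/3.7)^-0.26 = 1.003^-0.26 = 0.9992
D_Mars = 0.9992 × 150 km = 150 km

D ≈ 150 km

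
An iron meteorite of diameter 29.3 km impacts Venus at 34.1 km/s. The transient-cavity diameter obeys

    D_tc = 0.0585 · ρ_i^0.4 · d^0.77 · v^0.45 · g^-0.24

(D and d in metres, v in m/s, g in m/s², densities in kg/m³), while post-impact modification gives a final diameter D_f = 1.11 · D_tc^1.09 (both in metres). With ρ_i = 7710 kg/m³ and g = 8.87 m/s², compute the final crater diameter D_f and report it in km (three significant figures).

D_f ≈ 1320 km

In SI: d = 29300 m, v = 34100 m/s.
ρ_i^0.4 = 7710^0.4 = 35.88
d^0.77 = 29300^0.77 = 2751
v^0.45 = 34100^0.45 = 109.6
g^-0.24 = 8.87^-0.24 = 0.5922
D_tc = 0.0585 × 35.88 × 2751 × 109.6 × 0.5922 = 3.748 × 10^5 m
D_f = 1.11 × (3.748 × 10^5)^1.09 = 1.321 × 10^6 m
     = 1321 km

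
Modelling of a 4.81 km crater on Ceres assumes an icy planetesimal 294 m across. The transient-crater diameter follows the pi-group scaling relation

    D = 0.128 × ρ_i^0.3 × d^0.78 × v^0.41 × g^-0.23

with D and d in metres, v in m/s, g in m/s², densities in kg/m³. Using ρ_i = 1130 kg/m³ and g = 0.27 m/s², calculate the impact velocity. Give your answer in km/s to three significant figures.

Rearranging for v: v = [D / (0.128 · 1130^0.3 · 294^0.78 · 0.27^-0.23)]^(1/0.41).
D = 4810 m.
1130^0.3 = 8.240
294^0.78 = 84.20
0.27^-0.23 = 1.351
Denominator = 0.128 × 8.240 × 84.20 × 1.351 = 120.0
D / 120.0 = 4810 / 120.0 = 40.08
v = 40.08^(1/0.41) = 40.08^2.439 = 8120 m/s

v ≈ 8.12 km/s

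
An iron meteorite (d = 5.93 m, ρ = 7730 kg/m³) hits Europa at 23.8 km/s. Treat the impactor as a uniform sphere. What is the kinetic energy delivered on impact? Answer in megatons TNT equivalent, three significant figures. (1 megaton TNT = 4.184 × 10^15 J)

E ≈ 0.0571 Mt TNT

v = 23800 m/s.
Mass m = (π/6) ρ d³ = (π/6) × 7730 × (5.93)³ = 8.440 × 10^5 kg
E = ½ m v² = 0.5 × 8.440 × 10^5 × (23800)² = 2.390 × 10^14 J
   = 2.390 × 10^14 / 4.184×10^15 = 0.05712 Mt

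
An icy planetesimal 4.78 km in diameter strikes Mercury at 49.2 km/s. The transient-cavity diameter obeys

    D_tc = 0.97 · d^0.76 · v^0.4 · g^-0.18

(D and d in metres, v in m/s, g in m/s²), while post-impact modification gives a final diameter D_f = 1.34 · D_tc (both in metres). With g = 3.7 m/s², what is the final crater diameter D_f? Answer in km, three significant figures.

In SI: d = 4780 m, v = 49200 m/s.
d^0.76 = 4780^0.76 = 625.7
v^0.4 = 49200^0.4 = 75.30
g^-0.18 = 3.7^-0.18 = 0.7902
D_tc = 0.97 × 625.7 × 75.30 × 0.7902 = 36110 m
D_f = 1.34 × 36110 = 48387 m
     = 48.39 km

D_f ≈ 48.4 km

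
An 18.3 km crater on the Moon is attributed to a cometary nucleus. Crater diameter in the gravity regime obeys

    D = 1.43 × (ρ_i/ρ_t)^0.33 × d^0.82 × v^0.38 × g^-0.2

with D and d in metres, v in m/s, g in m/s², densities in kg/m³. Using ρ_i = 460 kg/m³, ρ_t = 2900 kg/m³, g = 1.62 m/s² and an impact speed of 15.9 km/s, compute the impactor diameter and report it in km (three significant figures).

d ≈ 2.72 km

Rearranging for d: d = [D / (1.43 · (460/2900)^0.33 · 15900^0.38 · 1.62^-0.2)]^(1/0.82).
D = 18300 m.
(460/2900)^0.33 = 0.5447
15900^0.38 = 39.49
1.62^-0.2 = 0.9080
Denominator = 1.43 × 0.5447 × 39.49 × 0.9080 = 27.93
D / 27.93 = 18300 / 27.93 = 655.2
d = 655.2^(1/0.82) = 655.2^1.2195 = 2720 m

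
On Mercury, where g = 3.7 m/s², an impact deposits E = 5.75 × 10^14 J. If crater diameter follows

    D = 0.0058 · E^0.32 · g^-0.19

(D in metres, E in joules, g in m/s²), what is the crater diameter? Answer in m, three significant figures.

D ≈ 239 m

E^0.32 = (5.75 × 10^14)^0.32 = 5.286 × 10^4
g^-0.19 = 3.7^-0.19 = 0.7799
D = 0.0058 × 5.286 × 10^4 × 0.7799 = 239.1 m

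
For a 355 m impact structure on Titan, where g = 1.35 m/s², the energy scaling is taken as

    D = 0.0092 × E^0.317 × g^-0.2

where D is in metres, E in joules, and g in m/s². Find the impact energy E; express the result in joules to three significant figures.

Rearranging: E = [D / (0.0092 · g^-0.2)]^(1/0.317).
g^-0.2 = 1.35^-0.2 = 0.9417
D / (0.0092 × 0.9417) = 355 / (8.664 × 10^-3) = 4.097 × 10^4
E = (4.097 × 10^4)^3.1546 = 3.552 × 10^14 J

E ≈ 3.55 × 10^14 J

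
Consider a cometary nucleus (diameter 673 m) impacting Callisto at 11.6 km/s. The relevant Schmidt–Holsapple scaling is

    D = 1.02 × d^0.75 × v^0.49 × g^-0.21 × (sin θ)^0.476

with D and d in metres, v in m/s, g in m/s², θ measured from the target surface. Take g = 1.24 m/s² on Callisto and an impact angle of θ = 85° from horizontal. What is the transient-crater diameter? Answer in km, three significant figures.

In SI units: v = 11600 m/s.
d^0.75 = 673^0.75 = 132.1
v^0.49 = 11600^0.49 = 98.08
g^-0.21 = 1.24^-0.21 = 0.9558
(sin 85°)^0.476 = 0.9962^0.476 = 0.9982
D = 1.02 × 132.1 × 98.08 × 0.9558 × 0.9982 = 12609 m
   = 12.61 km

D ≈ 12.6 km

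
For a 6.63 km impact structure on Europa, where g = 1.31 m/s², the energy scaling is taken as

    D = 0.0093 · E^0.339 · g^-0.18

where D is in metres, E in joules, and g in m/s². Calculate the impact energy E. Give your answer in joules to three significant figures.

E ≈ 2.13 × 10^17 J

Rearranging: E = [D / (0.0093 · g^-0.18)]^(1/0.339).
D = 6630 m.
g^-0.18 = 1.31^-0.18 = 0.9526
D / (0.0093 × 0.9526) = 6630 / (8.859 × 10^-3) = 7.484 × 10^5
E = (7.484 × 10^5)^2.9499 = 2.129 × 10^17 J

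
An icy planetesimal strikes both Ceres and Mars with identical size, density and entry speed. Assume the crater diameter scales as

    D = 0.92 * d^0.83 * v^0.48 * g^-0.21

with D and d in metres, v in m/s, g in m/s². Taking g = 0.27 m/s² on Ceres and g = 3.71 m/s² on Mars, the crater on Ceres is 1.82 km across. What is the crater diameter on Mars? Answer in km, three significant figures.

D ≈ 1.05 km

All impactor-dependent factors cancel in the ratio, leaving D_Mars/D_Ceres = (g_Mars/g_Ceres)^-0.21.
(3.71/0.27)^-0.21 = 13.74^-0.21 = 0.5768
D_Mars = 0.5768 × 1.82 km = 1.05 km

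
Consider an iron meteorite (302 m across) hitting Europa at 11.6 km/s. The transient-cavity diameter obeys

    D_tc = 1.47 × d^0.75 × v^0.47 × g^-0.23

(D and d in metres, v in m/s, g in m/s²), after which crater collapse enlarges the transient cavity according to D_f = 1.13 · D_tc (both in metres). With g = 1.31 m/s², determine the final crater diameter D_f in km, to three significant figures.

v = 11600 m/s.
d^0.75 = 302^0.75 = 72.44
v^0.47 = 11600^0.47 = 81.34
g^-0.23 = 1.31^-0.23 = 0.9398
D_tc = 1.47 × 72.44 × 81.34 × 0.9398 = 8140 m
D_f = 1.13 × 8140 = 9198 m
     = 9.198 km

D_f ≈ 9.20 km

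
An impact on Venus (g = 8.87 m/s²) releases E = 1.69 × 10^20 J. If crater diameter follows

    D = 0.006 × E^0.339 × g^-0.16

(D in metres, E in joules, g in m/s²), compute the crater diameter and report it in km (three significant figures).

D ≈ 30.5 km

E^0.339 = (1.69 × 10^20)^0.339 = 7.199 × 10^6
g^-0.16 = 8.87^-0.16 = 0.7052
D = 0.006 × 7.199 × 10^6 × 0.7052 = 30460 m
   = 30.46 km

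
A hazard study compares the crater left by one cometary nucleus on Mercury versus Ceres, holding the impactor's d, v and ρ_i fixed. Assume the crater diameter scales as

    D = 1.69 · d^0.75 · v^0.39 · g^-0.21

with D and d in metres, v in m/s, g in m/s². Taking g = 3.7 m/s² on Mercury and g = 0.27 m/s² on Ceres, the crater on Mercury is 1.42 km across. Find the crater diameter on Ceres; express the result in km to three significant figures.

All impactor-dependent factors cancel in the ratio, leaving D_Ceres/D_Mercury = (g_Ceres/g_Mercury)^-0.21.
(0.27/3.7)^-0.21 = 0.07297^-0.21 = 1.733
D_Ceres = 1.733 × 1.42 km = 2.46 km

D ≈ 2.46 km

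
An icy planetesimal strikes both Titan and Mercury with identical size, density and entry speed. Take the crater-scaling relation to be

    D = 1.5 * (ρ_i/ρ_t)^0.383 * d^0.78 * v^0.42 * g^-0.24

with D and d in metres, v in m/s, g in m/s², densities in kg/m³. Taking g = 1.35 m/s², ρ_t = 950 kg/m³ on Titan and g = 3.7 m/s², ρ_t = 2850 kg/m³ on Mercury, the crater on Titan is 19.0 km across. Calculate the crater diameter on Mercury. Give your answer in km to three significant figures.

D ≈ 9.79 km

The impactor-only factors (d, v, ρ_i) cancel in the ratio, leaving D_Mercury/D_Titan = (g_Mercury/g_Titan)^-0.24 · (ρ_t,Titan/ρ_t,Mercury)^0.383.
(3.7/1.35)^-0.24 = 2.741^-0.24 = 0.7851
(950/2850)^0.383 = 0.3333^0.383 = 0.6565
Ratio = 0.7851 × 0.6565 = 0.5154
D_Mercury = 0.5154 × 19.0 km = 9.79 km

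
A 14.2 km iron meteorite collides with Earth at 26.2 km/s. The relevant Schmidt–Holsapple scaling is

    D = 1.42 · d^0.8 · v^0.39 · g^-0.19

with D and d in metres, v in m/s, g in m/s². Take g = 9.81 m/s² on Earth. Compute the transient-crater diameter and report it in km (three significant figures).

In SI units: d = 14200 m, v = 26200 m/s.
d^0.8 = 14200^0.8 = 2098
v^0.39 = 26200^0.39 = 52.86
g^-0.19 = 9.81^-0.19 = 0.6480
D = 1.42 × 2098 × 52.86 × 0.6480 = 1.020 × 10^5 m
   = 102.0 km

D ≈ 102 km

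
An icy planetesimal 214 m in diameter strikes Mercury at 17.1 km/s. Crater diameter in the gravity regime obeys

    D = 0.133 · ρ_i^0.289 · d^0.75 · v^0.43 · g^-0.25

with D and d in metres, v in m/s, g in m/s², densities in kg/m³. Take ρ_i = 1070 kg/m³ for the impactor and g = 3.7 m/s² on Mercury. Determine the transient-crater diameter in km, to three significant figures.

D ≈ 2.66 km

In SI units: v = 17100 m/s.
ρ_i^0.289 = 1070^0.289 = 7.507
d^0.75 = 214^0.75 = 55.95
v^0.43 = 17100^0.43 = 66.10
g^-0.25 = 3.7^-0.25 = 0.7210
D = 0.133 × 7.507 × 55.95 × 66.10 × 0.7210 = 2662 m
   = 2.662 km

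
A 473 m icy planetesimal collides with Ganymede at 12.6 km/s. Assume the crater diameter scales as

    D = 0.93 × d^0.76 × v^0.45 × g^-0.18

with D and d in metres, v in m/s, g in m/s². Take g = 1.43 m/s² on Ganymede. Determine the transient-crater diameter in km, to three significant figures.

In SI units: v = 12600 m/s.
d^0.76 = 473^0.76 = 107.9
v^0.45 = 12600^0.45 = 70.01
g^-0.18 = 1.43^-0.18 = 0.9376
D = 0.93 × 107.9 × 70.01 × 0.9376 = 6587 m
   = 6.587 km

D ≈ 6.59 km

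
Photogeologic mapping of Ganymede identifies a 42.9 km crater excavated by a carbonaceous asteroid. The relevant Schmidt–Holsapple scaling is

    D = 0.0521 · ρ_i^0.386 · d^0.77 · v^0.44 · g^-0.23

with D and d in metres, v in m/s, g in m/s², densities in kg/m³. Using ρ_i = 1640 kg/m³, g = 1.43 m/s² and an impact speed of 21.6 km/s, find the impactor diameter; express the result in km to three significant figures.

Rearranging for d: d = [D / (0.0521 · 1640^0.386 · 21600^0.44 · 1.43^-0.23)]^(1/0.77).
D = 42900 m.
1640^0.386 = 17.42
21600^0.44 = 80.75
1.43^-0.23 = 0.9210
Denominator = 0.0521 × 17.42 × 80.75 × 0.9210 = 67.50
D / 67.50 = 42900 / 67.50 = 635.6
d = 635.6^(1/0.77) = 635.6^1.2987 = 4370 m

d ≈ 4.37 km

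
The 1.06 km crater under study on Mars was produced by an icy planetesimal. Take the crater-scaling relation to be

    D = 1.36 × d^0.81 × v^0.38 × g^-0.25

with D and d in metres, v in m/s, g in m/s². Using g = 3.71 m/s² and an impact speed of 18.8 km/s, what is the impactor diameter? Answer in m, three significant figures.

Rearranging for d: d = [D / (1.36 · 18800^0.38 · 3.71^-0.25)]^(1/0.81).
D = 1060 m.
18800^0.38 = 42.09
3.71^-0.25 = 0.7205
Denominator = 1.36 × 42.09 × 0.7205 = 41.24
D / 41.24 = 1060 / 41.24 = 25.70
d = 25.70^(1/0.81) = 25.70^1.2346 = 55.04 m

d ≈ 55.0 m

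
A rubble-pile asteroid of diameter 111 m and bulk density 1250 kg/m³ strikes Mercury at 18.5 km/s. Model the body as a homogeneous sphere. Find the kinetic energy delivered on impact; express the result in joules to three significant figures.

E ≈ 1.53 × 10^17 J

v = 18500 m/s.
Mass m = (π/6) ρ d³ = (π/6) × 1250 × (111)³ = 8.951 × 10^8 kg
E = ½ m v² = 0.5 × 8.951 × 10^8 × (18500)² = 1.532 × 10^17 J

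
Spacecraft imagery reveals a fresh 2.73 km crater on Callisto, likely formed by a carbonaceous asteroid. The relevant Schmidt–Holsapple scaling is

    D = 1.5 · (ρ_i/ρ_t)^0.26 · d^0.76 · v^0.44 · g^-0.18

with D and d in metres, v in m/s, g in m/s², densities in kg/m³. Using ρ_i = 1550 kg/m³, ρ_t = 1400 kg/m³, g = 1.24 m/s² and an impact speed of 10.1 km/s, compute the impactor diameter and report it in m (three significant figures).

Rearranging for d: d = [D / (1.5 · (1550/1400)^0.26 · 10100^0.44 · 1.24^-0.18)]^(1/0.76).
D = 2730 m.
(1550/1400)^0.26 = 1.027
10100^0.44 = 57.80
1.24^-0.18 = 0.9620
Denominator = 1.5 × 1.027 × 57.80 × 0.9620 = 85.66
D / 85.66 = 2730 / 85.66 = 31.87
d = 31.87^(1/0.76) = 31.87^1.3158 = 95.09 m

d ≈ 95.1 m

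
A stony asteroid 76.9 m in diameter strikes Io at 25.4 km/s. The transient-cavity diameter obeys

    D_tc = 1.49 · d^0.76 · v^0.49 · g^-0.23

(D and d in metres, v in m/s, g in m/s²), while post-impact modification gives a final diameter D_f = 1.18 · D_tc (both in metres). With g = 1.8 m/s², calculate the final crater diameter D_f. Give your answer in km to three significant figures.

v = 25400 m/s.
d^0.76 = 76.9^0.76 = 27.12
v^0.49 = 25400^0.49 = 144.0
g^-0.23 = 1.8^-0.23 = 0.8735
D_tc = 1.49 × 27.12 × 144.0 × 0.8735 = 5083 m
D_f = 1.18 × 5083 = 5998 m
     = 5.998 km

D_f ≈ 6.00 km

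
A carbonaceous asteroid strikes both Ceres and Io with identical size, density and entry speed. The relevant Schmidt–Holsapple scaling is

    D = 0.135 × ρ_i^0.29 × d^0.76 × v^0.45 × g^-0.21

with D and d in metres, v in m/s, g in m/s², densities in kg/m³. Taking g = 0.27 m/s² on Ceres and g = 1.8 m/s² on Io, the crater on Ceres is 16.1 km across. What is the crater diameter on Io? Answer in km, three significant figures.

D ≈ 10.8 km

All impactor-dependent factors cancel in the ratio, leaving D_Io/D_Ceres = (g_Io/g_Ceres)^-0.21.
(1.8/0.27)^-0.21 = 6.667^-0.21 = 0.6714
D_Io = 0.6714 × 16.1 km = 10.8 km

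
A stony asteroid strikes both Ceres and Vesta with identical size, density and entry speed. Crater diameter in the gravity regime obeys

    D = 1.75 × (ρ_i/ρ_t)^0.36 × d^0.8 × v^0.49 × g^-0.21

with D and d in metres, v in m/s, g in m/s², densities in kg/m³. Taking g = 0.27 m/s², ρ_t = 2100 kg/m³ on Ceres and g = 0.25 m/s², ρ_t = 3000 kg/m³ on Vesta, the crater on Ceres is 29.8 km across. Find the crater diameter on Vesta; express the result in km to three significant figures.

D ≈ 26.6 km

The impactor-only factors (d, v, ρ_i) cancel in the ratio, leaving D_Vesta/D_Ceres = (g_Vesta/g_Ceres)^-0.21 · (ρ_t,Ceres/ρ_t,Vesta)^0.36.
(0.25/0.27)^-0.21 = 0.9259^-0.21 = 1.016
(2100/3000)^0.36 = 0.7000^0.36 = 0.8795
Ratio = 1.016 × 0.8795 = 0.8936
D_Vesta = 0.8936 × 29.8 km = 26.6 km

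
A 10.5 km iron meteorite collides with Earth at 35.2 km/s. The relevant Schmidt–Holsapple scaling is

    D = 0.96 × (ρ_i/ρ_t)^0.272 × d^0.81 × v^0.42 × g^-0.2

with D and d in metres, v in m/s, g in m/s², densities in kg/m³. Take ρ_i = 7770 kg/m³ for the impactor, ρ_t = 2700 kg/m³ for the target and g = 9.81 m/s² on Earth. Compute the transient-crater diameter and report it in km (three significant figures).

D ≈ 119 km

In SI units: d = 10500 m, v = 35200 m/s.
(ρ_i/ρ_t)^0.272 = (7770/2700)^0.272 = 1.333
d^0.81 = 10500^0.81 = 1808
v^0.42 = 35200^0.42 = 81.20
g^-0.2 = 9.81^-0.2 = 0.6334
D = 0.96 × 1.333 × 1808 × 81.20 × 0.6334 = 1.190 × 10^5 m
   = 119.0 km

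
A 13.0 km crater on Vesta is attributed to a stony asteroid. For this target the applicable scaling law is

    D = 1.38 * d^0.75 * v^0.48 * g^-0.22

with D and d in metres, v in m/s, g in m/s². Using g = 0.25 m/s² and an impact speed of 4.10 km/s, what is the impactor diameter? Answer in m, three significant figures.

Rearranging for d: d = [D / (1.38 · 4100^0.48 · 0.25^-0.22)]^(1/0.75).
D = 13000 m.
4100^0.48 = 54.22
0.25^-0.22 = 1.357
Denominator = 1.38 × 54.22 × 1.357 = 101.5
D / 101.5 = 13000 / 101.5 = 128.1
d = 128.1^(1/0.75) = 128.1^1.3333 = 645.6 m

d ≈ 646 m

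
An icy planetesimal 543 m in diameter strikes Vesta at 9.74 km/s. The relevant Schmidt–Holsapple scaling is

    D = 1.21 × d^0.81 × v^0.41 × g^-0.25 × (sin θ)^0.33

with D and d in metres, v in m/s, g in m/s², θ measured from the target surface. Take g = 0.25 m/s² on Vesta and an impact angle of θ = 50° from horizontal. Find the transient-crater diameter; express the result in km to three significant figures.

In SI units: v = 9740 m/s.
d^0.81 = 543^0.81 = 164.1
v^0.41 = 9740^0.41 = 43.18
g^-0.25 = 0.25^-0.25 = 1.414
(sin 50°)^0.33 = 0.7660^0.33 = 0.9158
D = 1.21 × 164.1 × 43.18 × 1.414 × 0.9158 = 11103 m
   = 11.10 km

D ≈ 11.1 km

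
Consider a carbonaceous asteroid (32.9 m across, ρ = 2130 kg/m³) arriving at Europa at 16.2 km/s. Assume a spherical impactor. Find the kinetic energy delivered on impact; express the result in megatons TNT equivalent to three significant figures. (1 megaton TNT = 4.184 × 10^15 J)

v = 16200 m/s.
Mass m = (π/6) ρ d³ = (π/6) × 2130 × (32.9)³ = 3.972 × 10^7 kg
E = ½ m v² = 0.5 × 3.972 × 10^7 × (16200)² = 5.212 × 10^15 J
   = 5.212 × 10^15 / 4.184×10^15 = 1.246 Mt

E ≈ 1.25 Mt TNT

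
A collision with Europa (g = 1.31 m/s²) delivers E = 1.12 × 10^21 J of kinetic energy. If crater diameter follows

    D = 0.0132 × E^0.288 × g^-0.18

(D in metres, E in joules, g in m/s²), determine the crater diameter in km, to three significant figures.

D ≈ 14.5 km

E^0.288 = (1.12 × 10^21)^0.288 = 1.154 × 10^6
g^-0.18 = 1.31^-0.18 = 0.9526
D = 0.0132 × 1.154 × 10^6 × 0.9526 = 14511 m
   = 14.51 km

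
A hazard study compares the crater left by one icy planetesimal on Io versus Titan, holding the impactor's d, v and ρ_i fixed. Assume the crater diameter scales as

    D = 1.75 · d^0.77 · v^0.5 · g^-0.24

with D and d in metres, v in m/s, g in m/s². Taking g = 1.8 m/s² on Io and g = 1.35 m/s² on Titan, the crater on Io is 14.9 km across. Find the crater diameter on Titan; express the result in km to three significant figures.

All impactor-dependent factors cancel in the ratio, leaving D_Titan/D_Io = (g_Titan/g_Io)^-0.24.
(1.35/1.8)^-0.24 = 0.7500^-0.24 = 1.071
D_Titan = 1.071 × 14.9 km = 16.0 km

D ≈ 16.0 km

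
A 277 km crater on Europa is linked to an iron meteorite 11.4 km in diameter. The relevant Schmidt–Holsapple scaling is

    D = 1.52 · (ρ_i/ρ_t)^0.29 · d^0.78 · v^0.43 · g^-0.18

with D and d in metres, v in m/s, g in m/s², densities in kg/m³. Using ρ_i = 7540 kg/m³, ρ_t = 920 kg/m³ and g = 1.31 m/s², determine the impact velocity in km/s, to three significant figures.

v ≈ 20.3 km/s

Rearranging for v: v = [D / (1.52 · (7540/920)^0.29 · 11400^0.78 · 1.31^-0.18)]^(1/0.43).
D = 277000 m.
(7540/920)^0.29 = 1.841
11400^0.78 = 1460
1.31^-0.18 = 0.9526
Denominator = 1.52 × 1.841 × 1460 × 0.9526 = 3892
D / 3892 = 277000 / 3892 = 71.17
v = 71.17^(1/0.43) = 71.17^2.3256 = 20310 m/s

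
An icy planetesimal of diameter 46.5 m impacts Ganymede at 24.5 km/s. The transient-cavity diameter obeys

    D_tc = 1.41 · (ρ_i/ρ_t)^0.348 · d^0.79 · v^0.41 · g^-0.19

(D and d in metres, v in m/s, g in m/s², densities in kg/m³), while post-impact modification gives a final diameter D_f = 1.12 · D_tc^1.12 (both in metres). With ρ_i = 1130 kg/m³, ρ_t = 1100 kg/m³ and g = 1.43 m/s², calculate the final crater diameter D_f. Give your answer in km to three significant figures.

D_f ≈ 4.77 km

v = 24500 m/s.
(ρ_i/ρ_t)^0.348 = (1130/1100)^0.348 = 1.009
d^0.79 = 46.5^0.79 = 20.76
v^0.41 = 24500^0.41 = 63.03
g^-0.19 = 1.43^-0.19 = 0.9343
D_tc = 1.41 × 1.009 × 20.76 × 63.03 × 0.9343 = 1739 m
D_f = 1.12 × (1739)^1.12 = 4768 m
     = 4.768 km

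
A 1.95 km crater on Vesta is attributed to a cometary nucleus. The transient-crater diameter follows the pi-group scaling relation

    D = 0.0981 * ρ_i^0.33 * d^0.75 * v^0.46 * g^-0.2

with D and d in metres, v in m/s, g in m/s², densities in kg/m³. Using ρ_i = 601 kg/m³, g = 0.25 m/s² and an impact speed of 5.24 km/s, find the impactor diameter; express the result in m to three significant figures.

Rearranging for d: d = [D / (0.0981 · 601^0.33 · 5240^0.46 · 0.25^-0.2)]^(1/0.75).
D = 1950 m.
601^0.33 = 8.261
5240^0.46 = 51.39
0.25^-0.2 = 1.320
Denominator = 0.0981 × 8.261 × 51.39 × 1.320 = 54.97
D / 54.97 = 1950 / 54.97 = 35.47
d = 35.47^(1/0.75) = 35.47^1.3333 = 116.5 m

d ≈ 117 m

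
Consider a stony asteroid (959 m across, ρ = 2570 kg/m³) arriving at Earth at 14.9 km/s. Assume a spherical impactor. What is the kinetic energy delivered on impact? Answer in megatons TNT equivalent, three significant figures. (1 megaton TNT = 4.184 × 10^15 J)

v = 14900 m/s.
Mass m = (π/6) ρ d³ = (π/6) × 2570 × (959)³ = 1.187 × 10^12 kg
E = ½ m v² = 0.5 × 1.187 × 10^12 × (14900)² = 1.318 × 10^20 J
   = 1.318 × 10^20 / 4.184×10^15 = 31501 Mt

E ≈ 31500 Mt TNT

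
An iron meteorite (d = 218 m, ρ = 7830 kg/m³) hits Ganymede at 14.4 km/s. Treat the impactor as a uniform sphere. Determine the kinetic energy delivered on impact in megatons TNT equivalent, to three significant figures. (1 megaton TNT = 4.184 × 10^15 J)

E ≈ 1050 Mt TNT

v = 14400 m/s.
Mass m = (π/6) ρ d³ = (π/6) × 7830 × (218)³ = 4.247 × 10^10 kg
E = ½ m v² = 0.5 × 4.247 × 10^10 × (14400)² = 4.403 × 10^18 J
   = 4.403 × 10^18 / 4.184×10^15 = 1052 Mt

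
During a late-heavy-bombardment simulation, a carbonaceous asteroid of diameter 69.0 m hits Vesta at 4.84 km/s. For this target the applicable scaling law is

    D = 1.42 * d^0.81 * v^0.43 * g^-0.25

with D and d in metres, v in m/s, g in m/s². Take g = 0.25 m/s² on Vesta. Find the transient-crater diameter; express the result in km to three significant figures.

In SI units: v = 4840 m/s.
d^0.81 = 69^0.81 = 30.87
v^0.43 = 4840^0.43 = 38.41
g^-0.25 = 0.25^-0.25 = 1.414
D = 1.42 × 30.87 × 38.41 × 1.414 = 2381 m
   = 2.381 km

D ≈ 2.38 km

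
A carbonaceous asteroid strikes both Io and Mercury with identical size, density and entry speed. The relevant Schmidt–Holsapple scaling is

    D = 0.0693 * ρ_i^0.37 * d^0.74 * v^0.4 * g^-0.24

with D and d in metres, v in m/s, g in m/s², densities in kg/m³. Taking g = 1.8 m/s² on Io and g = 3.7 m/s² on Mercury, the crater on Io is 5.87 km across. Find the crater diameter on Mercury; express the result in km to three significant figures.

All impactor-dependent factors cancel in the ratio, leaving D_Mercury/D_Io = (g_Mercury/g_Io)^-0.24.
(3.7/1.8)^-0.24 = 2.056^-0.24 = 0.8412
D_Mercury = 0.8412 × 5.87 km = 4.94 km

D ≈ 4.94 km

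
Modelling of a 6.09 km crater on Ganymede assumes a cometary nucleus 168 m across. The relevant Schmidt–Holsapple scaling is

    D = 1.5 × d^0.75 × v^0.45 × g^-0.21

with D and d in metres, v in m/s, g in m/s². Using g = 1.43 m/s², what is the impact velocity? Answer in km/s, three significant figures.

Rearranging for v: v = [D / (1.5 · 168^0.75 · 1.43^-0.21)]^(1/0.45).
D = 6090 m.
168^0.75 = 46.66
1.43^-0.21 = 0.9276
Denominator = 1.5 × 46.66 × 0.9276 = 64.92
D / 64.92 = 6090 / 64.92 = 93.81
v = 93.81^(1/0.45) = 93.81^2.2222 = 24140 m/s

v ≈ 24.1 km/s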